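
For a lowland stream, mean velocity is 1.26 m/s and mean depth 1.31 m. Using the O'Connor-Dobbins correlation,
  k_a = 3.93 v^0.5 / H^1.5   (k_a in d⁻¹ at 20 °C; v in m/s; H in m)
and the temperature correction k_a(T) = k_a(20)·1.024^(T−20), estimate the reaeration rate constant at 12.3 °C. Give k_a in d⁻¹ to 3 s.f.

k_a(20) = 3.93 × 1.26^0.5 / 1.31^1.5 = 3.93 × 1.122 / 1.499 = 2.942 d⁻¹.
k_a(12.3) = 2.942 × 1.024^(12.3−20) = 2.942 × 0.8331 = 2.451 d⁻¹.

k_a ≈ 2.45 d⁻¹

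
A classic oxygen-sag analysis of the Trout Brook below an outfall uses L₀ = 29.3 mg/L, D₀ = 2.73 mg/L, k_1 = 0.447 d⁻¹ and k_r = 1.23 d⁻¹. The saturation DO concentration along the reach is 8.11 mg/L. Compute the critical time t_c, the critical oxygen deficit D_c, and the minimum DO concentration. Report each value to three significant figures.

With k_r/k_1 = 2.752 and 1 − D₀(k_r−k_1)/(k_1 L₀) = 0.8368,
t_c = ln(2.752 × 0.8368) / (1.23 − 0.447) = ln(2.303) / 0.7830 = 0.8340/0.7830 = 1.065 d.
D_c = (k_1/k_r) L₀ e^(−k_1 t_c) = (0.447/1.23) × 29.3 × e^(−0.447×1.065) = 0.3634 × 29.3 × 0.6212 = 6.614 mg/L.
Minimum DO = C_s − D_c = 8.11 − 6.614 = 1.496 mg/L.

t_c ≈ 1.07 d; D_c ≈ 6.61 mg/L; min DO ≈ 1.50 mg/L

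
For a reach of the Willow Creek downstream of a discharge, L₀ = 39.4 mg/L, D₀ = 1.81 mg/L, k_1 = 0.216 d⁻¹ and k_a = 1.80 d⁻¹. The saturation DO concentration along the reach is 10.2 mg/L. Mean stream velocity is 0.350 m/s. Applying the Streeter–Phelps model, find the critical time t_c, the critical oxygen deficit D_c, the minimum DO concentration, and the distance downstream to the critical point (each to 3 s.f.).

t_c = [1/(k_a−k_1)] ln[(k_a/k_1)(1 − D₀(k_a−k_1)/(k_1 L₀))]
= [1/(1.80−0.216)] ln[(1.80/0.216)(1 − 1.81×1.584/(0.216×39.4))]
= (1/1.584) ln[8.333 × 0.6631] = 0.6313 × ln(5.526) = 0.6313 × 1.709 = 1.079 d.
D_c = (k_1/k_a) L₀ e^(−k_1 t_c) = (0.216/1.80) × 39.4 × e^(−0.216×1.079) = 0.1200 × 39.4 × 0.7921 = 3.745 mg/L.
Minimum DO = C_s − D_c = 10.2 − 3.745 = 6.455 mg/L.
x_c = v t_c = 0.350 m/s × 1.079 d × 86400 s/d = 32640 m ≈ 32.6 km.

t_c ≈ 1.08 d; D_c ≈ 3.74 mg/L; min DO ≈ 6.46 mg/L; x_c ≈ 32.6 km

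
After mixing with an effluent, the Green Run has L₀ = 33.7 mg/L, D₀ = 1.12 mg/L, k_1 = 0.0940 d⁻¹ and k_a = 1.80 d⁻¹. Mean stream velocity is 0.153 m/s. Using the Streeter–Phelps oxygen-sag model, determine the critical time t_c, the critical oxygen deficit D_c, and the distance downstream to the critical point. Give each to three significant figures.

t_c ≈ 1.19 d; D_c ≈ 1.57 mg/L; x_c ≈ 15.7 km

At the critical point dD/dt = 0, so k_1 L₀ e^(−k_1 t) = k_a D. Substituting D(t) from the Streeter–Phelps equation and solving for t gives
t_c = ln[(k_a/k_1)(1 − D₀(k_a−k_1)/(k_1 L₀))] / (k_a−k_1).
Here k_a−k_1 = 1.706 d⁻¹ and 1 − D₀(k_a−k_1)/(k_1 L₀) = 1 − 1.12×1.706/(0.0940×33.7) = 0.3968, so
t_c = ln(19.15 × 0.3968) / 1.706 = 2.028 / 1.706 = 1.189 d.
D_c = (k_1/k_a) L₀ e^(−k_1 t_c) = (0.0940/1.80) × 33.7 × e^(−0.0940×1.189) = 0.05222 × 33.7 × 0.8943 = 1.574 mg/L.
x_c = v t_c = 0.153 m/s × 1.189 d × 86400 s/d = 15710 m ≈ 15.7 km.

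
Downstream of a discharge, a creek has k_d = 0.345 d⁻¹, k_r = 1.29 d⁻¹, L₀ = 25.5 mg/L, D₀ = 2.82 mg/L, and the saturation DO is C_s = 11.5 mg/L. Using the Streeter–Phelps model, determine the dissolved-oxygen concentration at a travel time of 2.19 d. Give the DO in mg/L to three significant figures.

DO ≈ 7.51 mg/L

k_d L₀/(k_r−k_d) = 0.345×25.5/(1.29−0.345) = 8.797/0.9450 = 9.310 mg/L.
e^(−k_d t) = e^(−0.345×2.190) = 0.4698; e^(−k_r t) = e^(−1.29×2.190) = 0.05930.
D = 9.310 × (0.4698 − 0.05930) + 2.82 × 0.05930 = 3.821 + 0.1672 = 3.988 mg/L.
DO = C_s − D = 11.5 − 3.988 = 7.512 mg/L.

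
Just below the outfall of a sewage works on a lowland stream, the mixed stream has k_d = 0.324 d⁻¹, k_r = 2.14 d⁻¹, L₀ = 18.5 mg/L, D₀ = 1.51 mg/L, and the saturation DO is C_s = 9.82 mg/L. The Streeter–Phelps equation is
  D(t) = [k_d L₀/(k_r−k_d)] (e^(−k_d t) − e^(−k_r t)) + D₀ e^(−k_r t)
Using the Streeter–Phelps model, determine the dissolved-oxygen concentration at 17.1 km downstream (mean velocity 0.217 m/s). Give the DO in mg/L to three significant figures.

DO ≈ 7.62 mg/L

Travel time t = x/v = 17.1 km / (0.217 m/s) = 17100 m / 0.217 m/s = 78800 s = 0.9121 d.
k_d L₀/(k_r−k_d) = 0.324×18.5/(2.14−0.324) = 5.994/1.816 = 3.301 mg/L.
e^(−k_d t) = e^(−0.324×0.9121) = 0.7442; e^(−k_r t) = e^(−2.14×0.9121) = 0.1420.
D = 3.301 × (0.7442 − 0.1420) + 1.51 × 0.1420 = 1.987 + 0.2144 = 2.202 mg/L.
DO = C_s − D = 9.82 − 2.202 = 7.618 mg/L.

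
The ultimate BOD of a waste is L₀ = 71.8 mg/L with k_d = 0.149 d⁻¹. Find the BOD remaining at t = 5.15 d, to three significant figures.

L_t = L₀ e^(−k_d t) = 71.8 × e^(−0.149×5.15) = 71.8 × 0.4642 = 33.33 mg/L.

L ≈ 33.3 mg/L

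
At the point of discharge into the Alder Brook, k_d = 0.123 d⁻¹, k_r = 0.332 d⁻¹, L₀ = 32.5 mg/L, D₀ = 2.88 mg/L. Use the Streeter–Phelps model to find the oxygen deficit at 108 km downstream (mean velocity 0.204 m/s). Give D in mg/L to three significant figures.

D ≈ 6.88 mg/L

Travel time t = x/v = 108 km / (0.204 m/s) = 108000 m / 0.204 m/s = 529400 s = 6.127 d.
k_d L₀/(k_r−k_d) = 0.123×32.5/(0.332−0.123) = 3.998/0.2090 = 19.13 mg/L.
e^(−k_d t) = e^(−0.123×6.127) = 0.4706; e^(−k_r t) = e^(−0.332×6.127) = 0.1308.
D = 19.13 × (0.4706 − 0.1308) + 2.88 × 0.1308 = 6.500 + 0.3766 = 6.877 mg/L.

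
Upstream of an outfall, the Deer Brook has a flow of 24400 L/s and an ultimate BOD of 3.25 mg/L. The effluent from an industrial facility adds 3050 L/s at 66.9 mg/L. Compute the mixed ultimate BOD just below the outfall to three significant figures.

10.3 mg/L

Flow-weighted mixing: C = (Q_r C_r + Q_w C_w)/(Q_r + Q_w)
= (24400×3.25 + 3050×66.9)/(24400 + 3050) = 283300/27450 = 10.32 mg/L.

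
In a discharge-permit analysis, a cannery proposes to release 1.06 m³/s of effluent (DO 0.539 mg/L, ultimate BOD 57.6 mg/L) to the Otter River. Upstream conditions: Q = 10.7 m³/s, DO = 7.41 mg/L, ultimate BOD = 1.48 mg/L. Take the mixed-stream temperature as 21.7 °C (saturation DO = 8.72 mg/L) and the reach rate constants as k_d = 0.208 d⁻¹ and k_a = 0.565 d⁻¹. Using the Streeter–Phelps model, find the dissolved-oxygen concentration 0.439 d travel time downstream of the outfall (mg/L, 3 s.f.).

DO ≈ 6.71 mg/L

Mixed DO = (10.7×7.41 + 1.06×0.539)/(10.7+1.06) = 79.86/11.76 = 6.791 mg/L.
Mixed L₀ = (10.7×1.48 + 1.06×57.6)/(11.76) = 76.89/11.76 = 6.538 mg/L.
Initial deficit D₀ = C_s − DO₀ = 8.72 − 6.791 = 1.929 mg/L.
D(0.439) = [0.208×6.538/(0.565−0.208)](e^(−0.208×0.439) − e^(−0.565×0.439)) + 1.929 e^(−0.565×0.439)
= 3.810 × (0.9127 − 0.7803) + 1.929 × 0.7803 = 2.010 mg/L.
DO = 8.72 − 2.010 = 6.710 mg/L.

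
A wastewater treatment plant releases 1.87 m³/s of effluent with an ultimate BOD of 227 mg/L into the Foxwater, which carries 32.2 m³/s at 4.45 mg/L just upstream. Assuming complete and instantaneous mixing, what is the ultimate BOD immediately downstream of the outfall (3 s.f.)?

Flow-weighted mixing: C = (Q_r C_r + Q_w C_w)/(Q_r + Q_w)
= (32.2×4.45 + 1.87×227)/(32.2 + 1.87) = 567.8/34.07 = 16.67 mg/L.

16.7 mg/L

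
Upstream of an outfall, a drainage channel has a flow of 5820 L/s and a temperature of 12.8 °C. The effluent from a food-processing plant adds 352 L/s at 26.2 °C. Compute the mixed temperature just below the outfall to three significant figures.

Flow-weighted mixing: C = (Q_r C_r + Q_w C_w)/(Q_r + Q_w)
= (5820×12.8 + 352×26.2)/(5820 + 352) = 83720/6172 = 13.56 °C.

13.6 °C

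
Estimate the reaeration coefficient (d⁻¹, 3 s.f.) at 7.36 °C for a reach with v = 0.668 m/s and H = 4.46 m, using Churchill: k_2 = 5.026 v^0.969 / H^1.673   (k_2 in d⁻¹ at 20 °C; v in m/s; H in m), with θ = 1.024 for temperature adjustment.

k_2 ≈ 0.206 d⁻¹

k_2(20) = 5.026 × 0.668^0.969 / 4.46^1.673 = 5.026 × 0.6764 / 12.20 = 0.2787 d⁻¹.
k_2(7.36) = 0.2787 × 1.024^(7.36−20) = 0.2787 × 0.7410 = 0.2065 d⁻¹.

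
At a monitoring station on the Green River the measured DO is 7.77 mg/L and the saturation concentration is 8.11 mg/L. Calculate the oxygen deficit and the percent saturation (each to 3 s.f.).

D = C_s − C = 8.11 − 7.77 = 0.340 mg/L.
% saturation = 7.77/8.11 × 100 = 95.8 %.

D ≈ 0.340 mg/L; 95.8 % saturation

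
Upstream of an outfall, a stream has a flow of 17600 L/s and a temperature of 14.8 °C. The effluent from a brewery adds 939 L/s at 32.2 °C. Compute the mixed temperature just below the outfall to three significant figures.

15.7 °C

Flow-weighted mixing: C = (Q_r C_r + Q_w C_w)/(Q_r + Q_w)
= (17600×14.8 + 939×32.2)/(17600 + 939) = 290700/18540 = 15.68 °C.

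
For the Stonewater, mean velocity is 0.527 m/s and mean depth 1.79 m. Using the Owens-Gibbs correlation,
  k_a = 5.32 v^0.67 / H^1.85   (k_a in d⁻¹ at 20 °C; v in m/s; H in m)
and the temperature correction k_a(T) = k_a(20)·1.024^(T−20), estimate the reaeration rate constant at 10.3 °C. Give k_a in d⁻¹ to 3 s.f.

k_a ≈ 0.937 d⁻¹

k_a(20) = 5.32 × 0.527^0.67 / 1.79^1.85 = 5.32 × 0.6510 / 2.936 = 1.180 d⁻¹.
k_a(10.3) = 1.180 × 1.024^(10.3−20) = 1.180 × 0.7945 = 0.9372 d⁻¹.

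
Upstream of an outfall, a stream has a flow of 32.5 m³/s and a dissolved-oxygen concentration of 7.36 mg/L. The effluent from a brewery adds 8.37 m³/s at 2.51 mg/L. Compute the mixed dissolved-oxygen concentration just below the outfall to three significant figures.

6.37 mg/L

Flow-weighted mixing: C = (Q_r C_r + Q_w C_w)/(Q_r + Q_w)
= (32.5×7.36 + 8.37×2.51)/(32.5 + 8.37) = 260.2/40.87 = 6.367 mg/L.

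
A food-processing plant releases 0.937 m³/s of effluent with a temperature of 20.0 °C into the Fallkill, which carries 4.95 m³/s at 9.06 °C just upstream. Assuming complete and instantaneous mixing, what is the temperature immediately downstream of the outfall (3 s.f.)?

Flow-weighted mixing: C = (Q_r C_r + Q_w C_w)/(Q_r + Q_w)
= (4.95×9.06 + 0.937×20.0)/(4.95 + 0.937) = 63.59/5.887 = 10.80 °C.

10.8 °C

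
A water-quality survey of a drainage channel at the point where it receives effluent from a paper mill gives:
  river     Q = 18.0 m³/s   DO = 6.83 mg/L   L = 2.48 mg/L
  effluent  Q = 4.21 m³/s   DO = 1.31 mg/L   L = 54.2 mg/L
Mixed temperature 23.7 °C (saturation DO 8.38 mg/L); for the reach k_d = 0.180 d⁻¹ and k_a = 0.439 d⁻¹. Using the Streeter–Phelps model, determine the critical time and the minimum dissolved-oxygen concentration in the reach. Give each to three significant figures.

t_c ≈ 2.04 d; minimum DO ≈ 4.89 mg/L

Mixed DO = (18.0×6.83 + 4.21×1.31)/(18.0+4.21) = 128.5/22.21 = 5.784 mg/L.
Mixed L₀ = (18.0×2.48 + 4.21×54.2)/(22.21) = 272.8/22.21 = 12.28 mg/L.
Initial deficit D₀ = C_s − DO₀ = 8.38 − 5.784 = 2.596 mg/L.
t_c = (1/0.2590) ln[(0.439/0.180)(1 − 2.596×0.2590/(0.180×12.28))] = 3.861 × ln(1.697) = 2.042 d.
D_c = (0.180/0.439) × 12.28 × e^(−0.180×2.042) = 0.4100 × 12.28 × 0.6924 = 3.487 mg/L.
Minimum DO = 8.38 − 3.487 = 4.893 mg/L.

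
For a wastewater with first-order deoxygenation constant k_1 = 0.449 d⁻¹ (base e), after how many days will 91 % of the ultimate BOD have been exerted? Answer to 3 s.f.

t ≈ 5.36 d

y/L₀ = 1 − e^(−k_1 t) = 0.91 ⇒ e^(−k_1 t) = 0.0900
t = −ln(0.0900) / 0.449 = 2.408 / 0.449 = 5.363 d.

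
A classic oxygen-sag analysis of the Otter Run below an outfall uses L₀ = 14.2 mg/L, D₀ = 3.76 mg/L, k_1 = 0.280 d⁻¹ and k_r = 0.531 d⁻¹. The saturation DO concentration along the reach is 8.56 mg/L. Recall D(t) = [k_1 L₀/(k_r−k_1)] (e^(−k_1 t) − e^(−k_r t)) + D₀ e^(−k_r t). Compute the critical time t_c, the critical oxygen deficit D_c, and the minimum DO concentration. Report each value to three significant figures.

t_c ≈ 1.47 d; D_c ≈ 4.96 mg/L; min DO ≈ 3.60 mg/L

At the critical point dD/dt = 0, so k_1 L₀ e^(−k_1 t) = k_r D. Substituting D(t) from the Streeter–Phelps equation and solving for t gives
t_c = ln[(k_r/k_1)(1 − D₀(k_r−k_1)/(k_1 L₀))] / (k_r−k_1).
Here k_r−k_1 = 0.2510 d⁻¹ and 1 − D₀(k_r−k_1)/(k_1 L₀) = 1 − 3.76×0.2510/(0.280×14.2) = 0.7626, so
t_c = ln(1.896 × 0.7626) / 0.2510 = 0.3690 / 0.2510 = 1.470 d.
L(t_c) = L₀ e^(−k_1 t_c) = 14.2 × 0.6626 = 9.408 mg/L, and at the critical point k_r D_c = k_1 L, so D_c = (0.280/0.531) × 9.408 = 4.961 mg/L.
Minimum DO = C_s − D_c = 8.56 − 4.961 = 3.599 mg/L.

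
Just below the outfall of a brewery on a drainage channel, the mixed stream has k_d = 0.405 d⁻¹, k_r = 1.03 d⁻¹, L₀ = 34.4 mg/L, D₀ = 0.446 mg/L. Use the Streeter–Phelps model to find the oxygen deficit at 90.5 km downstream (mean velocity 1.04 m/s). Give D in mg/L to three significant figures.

Travel time t = x/v = 90.5 km / (1.04 m/s) = 90500 m / 1.04 m/s = 87020 s = 1.007 d.
k_d L₀/(k_r−k_d) = 0.405×34.4/(1.03−0.405) = 13.93/0.6250 = 22.29 mg/L.
e^(−k_d t) = e^(−0.405×1.007) = 0.6650; e^(−k_r t) = e^(−1.03×1.007) = 0.3544.
D = 22.29 × (0.6650 − 0.3544) + 0.446 × 0.3544 = 6.925 + 0.1581 = 7.083 mg/L.

D ≈ 7.08 mg/L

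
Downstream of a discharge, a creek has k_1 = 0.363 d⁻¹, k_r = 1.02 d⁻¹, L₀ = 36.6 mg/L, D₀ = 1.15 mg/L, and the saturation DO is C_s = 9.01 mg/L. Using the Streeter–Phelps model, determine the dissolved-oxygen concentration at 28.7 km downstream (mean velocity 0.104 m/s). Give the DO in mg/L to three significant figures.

DO ≈ 3.40 mg/L

Travel time t = x/v = 28.7 km / (0.104 m/s) = 28700 m / 0.104 m/s = 276000 s = 3.194 d.
k_1 L₀/(k_r−k_1) = 0.363×36.6/(1.02−0.363) = 13.29/0.6570 = 20.22 mg/L.
e^(−k_1 t) = e^(−0.363×3.194) = 0.3137; e^(−k_r t) = e^(−1.02×3.194) = 0.03847.
D = 20.22 × (0.3137 − 0.03847) + 1.15 × 0.03847 = 5.565 + 0.04424 = 5.609 mg/L.
DO = C_s − D = 9.01 − 5.609 = 3.401 mg/L.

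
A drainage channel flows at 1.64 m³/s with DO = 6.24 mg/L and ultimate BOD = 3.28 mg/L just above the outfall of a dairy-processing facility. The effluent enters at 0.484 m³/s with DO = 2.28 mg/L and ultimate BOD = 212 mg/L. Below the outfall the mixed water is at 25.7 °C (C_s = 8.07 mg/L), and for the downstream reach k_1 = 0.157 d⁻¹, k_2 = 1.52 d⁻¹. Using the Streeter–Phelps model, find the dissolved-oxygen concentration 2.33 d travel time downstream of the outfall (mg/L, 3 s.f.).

DO ≈ 4.10 mg/L

Mixed DO = (1.64×6.24 + 0.484×2.28)/(1.64+0.484) = 11.34/2.124 = 5.338 mg/L.
Mixed L₀ = (1.64×3.28 + 0.484×212)/(2.124) = 108.0/2.124 = 50.84 mg/L.
Initial deficit D₀ = C_s − DO₀ = 8.07 − 5.338 = 2.732 mg/L.
D(2.33) = [0.157×50.84/(1.52−0.157)](e^(−0.157×2.33) − e^(−1.52×2.33)) + 2.732 e^(−1.52×2.33)
= 5.856 × (0.6936 − 0.02897) + 2.732 × 0.02897 = 3.972 mg/L.
DO = 8.07 − 3.972 = 4.098 mg/L.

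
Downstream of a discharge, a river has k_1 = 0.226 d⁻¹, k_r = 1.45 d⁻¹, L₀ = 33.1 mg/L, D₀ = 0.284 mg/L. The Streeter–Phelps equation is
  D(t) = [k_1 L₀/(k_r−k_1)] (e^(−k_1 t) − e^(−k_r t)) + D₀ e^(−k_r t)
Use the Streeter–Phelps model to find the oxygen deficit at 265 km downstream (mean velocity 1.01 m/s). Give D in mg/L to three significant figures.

D ≈ 3.01 mg/L

Travel time t = x/v = 265 km / (1.01 m/s) = 265000 m / 1.01 m/s = 262400 s = 3.037 d.
k_1 L₀/(k_r−k_1) = 0.226×33.1/(1.45−0.226) = 7.481/1.224 = 6.112 mg/L.
e^(−k_1 t) = e^(−0.226×3.037) = 0.5034; e^(−k_r t) = e^(−1.45×3.037) = 0.01224.
D = 6.112 × (0.5034 − 0.01224) + 0.284 × 0.01224 = 3.002 + 0.003475 = 3.005 mg/L.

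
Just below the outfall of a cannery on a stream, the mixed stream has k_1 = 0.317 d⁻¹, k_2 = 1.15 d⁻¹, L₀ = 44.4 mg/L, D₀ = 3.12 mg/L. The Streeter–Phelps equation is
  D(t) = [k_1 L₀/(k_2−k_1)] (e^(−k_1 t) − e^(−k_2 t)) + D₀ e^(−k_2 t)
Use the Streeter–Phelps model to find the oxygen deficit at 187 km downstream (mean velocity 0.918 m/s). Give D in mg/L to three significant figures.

Travel time t = x/v = 187 km / (0.918 m/s) = 187000 m / 0.918 m/s = 203700 s = 2.358 d.
k_1 L₀/(k_2−k_1) = 0.317×44.4/(1.15−0.317) = 14.07/0.8330 = 16.90 mg/L.
e^(−k_1 t) = e^(−0.317×2.358) = 0.4736; e^(−k_2 t) = e^(−1.15×2.358) = 0.06645.
D = 16.90 × (0.4736 − 0.06645) + 3.12 × 0.06645 = 6.880 + 0.2073 = 7.087 mg/L.

D ≈ 7.09 mg/L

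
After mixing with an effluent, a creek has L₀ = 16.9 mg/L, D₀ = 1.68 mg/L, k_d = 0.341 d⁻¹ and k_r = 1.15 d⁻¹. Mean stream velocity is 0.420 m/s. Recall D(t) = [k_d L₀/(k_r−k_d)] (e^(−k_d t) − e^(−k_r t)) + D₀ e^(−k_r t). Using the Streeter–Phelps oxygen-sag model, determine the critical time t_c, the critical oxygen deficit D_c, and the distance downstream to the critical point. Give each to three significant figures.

With k_r/k_d = 3.372 and 1 − D₀(k_r−k_d)/(k_d L₀) = 0.7642,
t_c = ln(3.372 × 0.7642) / (1.15 − 0.341) = ln(2.577) / 0.8090 = 0.9467/0.8090 = 1.170 d.
L(t_c) = L₀ e^(−k_d t_c) = 16.9 × 0.6710 = 11.34 mg/L, and at the critical point k_r D_c = k_d L, so D_c = (0.341/1.15) × 11.34 = 3.362 mg/L.
x_c = v t_c = 0.420 m/s × 1.170 d × 86400 s/d = 42460 m ≈ 42.5 km.

t_c ≈ 1.17 d; D_c ≈ 3.36 mg/L; x_c ≈ 42.5 km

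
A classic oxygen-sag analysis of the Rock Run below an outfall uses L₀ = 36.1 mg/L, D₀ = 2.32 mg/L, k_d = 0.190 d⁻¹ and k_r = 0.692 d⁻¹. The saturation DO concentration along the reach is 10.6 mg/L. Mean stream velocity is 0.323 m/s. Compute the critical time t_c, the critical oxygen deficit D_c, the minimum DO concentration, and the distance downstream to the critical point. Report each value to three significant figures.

t_c ≈ 2.20 d; D_c ≈ 6.52 mg/L; min DO ≈ 4.08 mg/L; x_c ≈ 61.5 km

At the critical point dD/dt = 0, so k_d L₀ e^(−k_d t) = k_r D. Substituting D(t) from the Streeter–Phelps equation and solving for t gives
t_c = ln[(k_r/k_d)(1 − D₀(k_r−k_d)/(k_d L₀))] / (k_r−k_d).
Here k_r−k_d = 0.5020 d⁻¹ and 1 − D₀(k_r−k_d)/(k_d L₀) = 1 − 2.32×0.5020/(0.190×36.1) = 0.8302, so
t_c = ln(3.642 × 0.8302) / 0.5020 = 1.106 / 0.5020 = 2.204 d.
D_c = (k_d/k_r) L₀ e^(−k_d t_c) = (0.190/0.692) × 36.1 × e^(−0.190×2.204) = 0.2746 × 36.1 × 0.6578 = 6.520 mg/L.
Minimum DO = C_s − D_c = 10.6 − 6.520 = 4.080 mg/L.
x_c = v t_c = 0.323 m/s × 2.204 d × 86400 s/d = 61510 m ≈ 61.5 km.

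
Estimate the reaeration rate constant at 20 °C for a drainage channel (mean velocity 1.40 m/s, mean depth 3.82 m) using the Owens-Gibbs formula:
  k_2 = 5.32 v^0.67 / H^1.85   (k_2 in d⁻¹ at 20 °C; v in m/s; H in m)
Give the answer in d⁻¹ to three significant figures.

k_2 = 5.32 × 1.40^0.67 / 3.82^1.85 = 5.32 × 1.253 / 11.93 = 0.5585 d⁻¹.

k_2 ≈ 0.558 d⁻¹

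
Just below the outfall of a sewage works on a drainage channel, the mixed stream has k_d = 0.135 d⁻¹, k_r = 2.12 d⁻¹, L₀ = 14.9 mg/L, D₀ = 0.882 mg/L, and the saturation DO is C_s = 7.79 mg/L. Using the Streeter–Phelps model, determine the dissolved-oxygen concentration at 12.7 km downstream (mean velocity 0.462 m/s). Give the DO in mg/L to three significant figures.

DO ≈ 6.89 mg/L

Travel time t = x/v = 12.7 km / (0.462 m/s) = 12700 m / 0.462 m/s = 27490 s = 0.3182 d.
k_d L₀/(k_r−k_d) = 0.135×14.9/(2.12−0.135) = 2.012/1.985 = 1.013 mg/L.
e^(−k_d t) = e^(−0.135×0.3182) = 0.9580; e^(−k_r t) = e^(−2.12×0.3182) = 0.5094.
D = 1.013 × (0.9580 − 0.5094) + 0.882 × 0.5094 = 0.4545 + 0.4493 = 0.9038 mg/L.
DO = C_s − D = 7.79 − 0.9038 = 6.886 mg/L.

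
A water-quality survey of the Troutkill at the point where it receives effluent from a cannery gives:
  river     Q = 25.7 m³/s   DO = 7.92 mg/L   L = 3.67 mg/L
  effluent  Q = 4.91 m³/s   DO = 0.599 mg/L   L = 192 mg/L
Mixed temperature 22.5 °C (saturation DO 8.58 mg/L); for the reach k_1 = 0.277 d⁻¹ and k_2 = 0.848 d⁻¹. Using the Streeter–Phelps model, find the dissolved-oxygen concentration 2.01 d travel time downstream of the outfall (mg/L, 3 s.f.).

Mixed DO = (25.7×7.92 + 4.91×0.599)/(25.7+4.91) = 206.5/30.61 = 6.746 mg/L.
Mixed L₀ = (25.7×3.67 + 4.91×192)/(30.61) = 1037/30.61 = 33.88 mg/L.
Initial deficit D₀ = C_s − DO₀ = 8.58 − 6.746 = 1.834 mg/L.
D(2.01) = [0.277×33.88/(0.848−0.277)](e^(−0.277×2.01) − e^(−0.848×2.01)) + 1.834 e^(−0.848×2.01)
= 16.44 × (0.5731 − 0.1819) + 1.834 × 0.1819 = 6.763 mg/L.
DO = 8.58 − 6.763 = 1.817 mg/L.

DO ≈ 1.82 mg/L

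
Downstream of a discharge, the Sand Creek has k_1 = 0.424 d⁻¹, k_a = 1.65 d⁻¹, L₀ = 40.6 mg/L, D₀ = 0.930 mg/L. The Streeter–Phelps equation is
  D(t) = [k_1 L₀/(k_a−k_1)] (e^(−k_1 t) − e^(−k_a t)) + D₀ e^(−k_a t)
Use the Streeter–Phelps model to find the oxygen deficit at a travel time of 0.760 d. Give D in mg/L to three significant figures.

k_1 L₀/(k_a−k_1) = 0.424×40.6/(1.65−0.424) = 17.21/1.226 = 14.04 mg/L.
e^(−k_1 t) = e^(−0.424×0.7600) = 0.7245; e^(−k_a t) = e^(−1.65×0.7600) = 0.2854.
D = 14.04 × (0.7245 − 0.2854) + 0.930 × 0.2854 = 6.166 + 0.2654 = 6.432 mg/L.

D ≈ 6.43 mg/L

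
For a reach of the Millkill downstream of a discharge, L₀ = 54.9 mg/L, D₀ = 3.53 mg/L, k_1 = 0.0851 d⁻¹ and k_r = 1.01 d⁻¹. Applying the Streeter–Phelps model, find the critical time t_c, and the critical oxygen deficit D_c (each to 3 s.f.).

t_c ≈ 1.38 d; D_c ≈ 4.11 mg/L

t_c = [1/(k_r−k_1)] ln[(k_r/k_1)(1 − D₀(k_r−k_1)/(k_1 L₀))]
= [1/(1.01−0.0851)] ln[(1.01/0.0851)(1 − 3.53×0.9249/(0.0851×54.9))]
= (1/0.9249) ln[11.87 × 0.3012] = 1.081 × ln(3.574) = 1.081 × 1.274 = 1.377 d.
D_c = (k_1/k_r) L₀ e^(−k_1 t_c) = (0.0851/1.01) × 54.9 × e^(−0.0851×1.377) = 0.08426 × 54.9 × 0.8894 = 4.114 mg/L.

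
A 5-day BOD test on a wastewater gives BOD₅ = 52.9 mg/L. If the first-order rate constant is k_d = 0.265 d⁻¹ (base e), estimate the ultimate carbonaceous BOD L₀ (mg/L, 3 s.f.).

BOD₅ = L₀(1 − e^(−5k_d)) ⇒ L₀ = BOD₅ / (1 − e^(−5×0.265))
= 52.9 / (1 − 0.2658) = 52.9 / 0.7342 = 72.05 mg/L.

L₀ ≈ 72.1 mg/L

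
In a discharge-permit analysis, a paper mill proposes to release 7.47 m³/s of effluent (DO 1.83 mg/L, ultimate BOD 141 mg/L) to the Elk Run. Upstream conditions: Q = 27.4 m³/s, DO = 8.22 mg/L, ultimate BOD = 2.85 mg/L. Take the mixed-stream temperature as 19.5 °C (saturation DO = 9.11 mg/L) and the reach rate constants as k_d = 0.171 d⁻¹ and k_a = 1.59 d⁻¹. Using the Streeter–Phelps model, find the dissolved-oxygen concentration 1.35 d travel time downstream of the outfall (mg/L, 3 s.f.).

Mixed DO = (27.4×8.22 + 7.47×1.83)/(27.4+7.47) = 238.9/34.87 = 6.851 mg/L.
Mixed L₀ = (27.4×2.85 + 7.47×141)/(34.87) = 1131/34.87 = 32.45 mg/L.
Initial deficit D₀ = C_s − DO₀ = 9.11 − 6.851 = 2.259 mg/L.
D(1.35) = [0.171×32.45/(1.59−0.171)](e^(−0.171×1.35) − e^(−1.59×1.35)) + 2.259 e^(−1.59×1.35)
= 3.910 × (0.7939 − 0.1169) + 2.259 × 0.1169 = 2.911 mg/L.
DO = 9.11 − 2.911 = 6.199 mg/L.

DO ≈ 6.20 mg/L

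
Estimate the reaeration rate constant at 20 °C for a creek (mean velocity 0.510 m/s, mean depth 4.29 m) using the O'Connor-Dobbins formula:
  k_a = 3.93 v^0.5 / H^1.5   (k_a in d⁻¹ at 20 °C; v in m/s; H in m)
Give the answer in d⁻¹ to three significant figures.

k_a = 3.93 × 0.510^0.5 / 4.29^1.5 = 3.93 × 0.7141 / 8.886 = 0.3159 d⁻¹.

k_a ≈ 0.316 d⁻¹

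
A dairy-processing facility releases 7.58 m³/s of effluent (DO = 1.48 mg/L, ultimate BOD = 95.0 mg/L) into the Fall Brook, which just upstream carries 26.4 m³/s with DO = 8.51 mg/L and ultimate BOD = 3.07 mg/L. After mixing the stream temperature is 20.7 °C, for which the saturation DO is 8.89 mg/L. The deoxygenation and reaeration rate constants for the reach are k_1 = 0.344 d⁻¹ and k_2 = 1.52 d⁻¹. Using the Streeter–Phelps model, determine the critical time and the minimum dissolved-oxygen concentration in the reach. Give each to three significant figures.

Mixed DO = (26.4×8.51 + 7.58×1.48)/(26.4+7.58) = 235.9/33.98 = 6.942 mg/L.
Mixed L₀ = (26.4×3.07 + 7.58×95.0)/(33.98) = 801.1/33.98 = 23.58 mg/L.
Initial deficit D₀ = C_s − DO₀ = 8.89 − 6.942 = 1.948 mg/L.
t_c = (1/1.176) ln[(1.52/0.344)(1 − 1.948×1.176/(0.344×23.58))] = 0.8503 × ln(3.170) = 0.9812 d.
D_c = (0.344/1.52) × 23.58 × e^(−0.344×0.9812) = 0.2263 × 23.58 × 0.7135 = 3.807 mg/L.
Minimum DO = 8.89 − 3.807 = 5.083 mg/L.

t_c ≈ 0.981 d; minimum DO ≈ 5.08 mg/L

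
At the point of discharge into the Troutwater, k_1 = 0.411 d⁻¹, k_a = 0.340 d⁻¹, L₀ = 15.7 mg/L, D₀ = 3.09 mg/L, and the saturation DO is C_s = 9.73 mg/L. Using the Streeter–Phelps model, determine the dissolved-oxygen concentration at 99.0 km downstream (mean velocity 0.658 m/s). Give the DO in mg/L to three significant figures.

Travel time t = x/v = 99.0 km / (0.658 m/s) = 99000 m / 0.658 m/s = 150500 s = 1.741 d.
k_1 L₀/(k_a−k_1) = 0.411×15.7/(0.340−0.411) = 6.453/-0.07100 = -90.88 mg/L.
e^(−k_1 t) = e^(−0.411×1.741) = 0.4888; e^(−k_a t) = e^(−0.340×1.741) = 0.5532.
D = -90.88 × (0.4888 − 0.5532) + 3.09 × 0.5532 = 5.847 + 1.709 = 7.556 mg/L.
DO = C_s − D = 9.73 − 7.556 = 2.174 mg/L.

DO ≈ 2.17 mg/L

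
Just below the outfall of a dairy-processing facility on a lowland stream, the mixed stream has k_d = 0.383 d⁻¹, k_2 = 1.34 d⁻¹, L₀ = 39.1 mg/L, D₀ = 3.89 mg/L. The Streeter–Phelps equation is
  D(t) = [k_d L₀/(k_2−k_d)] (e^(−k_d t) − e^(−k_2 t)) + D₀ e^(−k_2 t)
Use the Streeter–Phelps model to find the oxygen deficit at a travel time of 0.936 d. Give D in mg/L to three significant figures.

D ≈ 7.58 mg/L

k_d L₀/(k_2−k_d) = 0.383×39.1/(1.34−0.383) = 14.98/0.9570 = 15.65 mg/L.
e^(−k_d t) = e^(−0.383×0.9360) = 0.6987; e^(−k_2 t) = e^(−1.34×0.9360) = 0.2853.
D = 15.65 × (0.6987 − 0.2853) + 3.89 × 0.2853 = 6.470 + 1.110 = 7.579 mg/L.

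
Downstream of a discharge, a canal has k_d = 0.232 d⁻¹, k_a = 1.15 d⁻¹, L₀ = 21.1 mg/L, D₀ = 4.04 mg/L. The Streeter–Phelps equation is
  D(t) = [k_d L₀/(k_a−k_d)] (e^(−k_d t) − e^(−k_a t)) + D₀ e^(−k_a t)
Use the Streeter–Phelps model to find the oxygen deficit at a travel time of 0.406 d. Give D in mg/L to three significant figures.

D ≈ 4.04 mg/L

k_d L₀/(k_a−k_d) = 0.232×21.1/(1.15−0.232) = 4.895/0.9180 = 5.332 mg/L.
e^(−k_d t) = e^(−0.232×0.4060) = 0.9101; e^(−k_a t) = e^(−1.15×0.4060) = 0.6269.
D = 5.332 × (0.9101 − 0.6269) + 4.04 × 0.6269 = 1.510 + 2.533 = 4.043 mg/L.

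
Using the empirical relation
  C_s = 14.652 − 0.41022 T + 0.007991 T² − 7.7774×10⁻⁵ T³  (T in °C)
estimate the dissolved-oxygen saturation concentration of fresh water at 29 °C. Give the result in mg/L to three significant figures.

C_s = 14.652 − 0.41022×29 + 0.007991×29² − 7.7774×10⁻⁵×29³ = 7.579 mg/L.

C_s ≈ 7.58 mg/L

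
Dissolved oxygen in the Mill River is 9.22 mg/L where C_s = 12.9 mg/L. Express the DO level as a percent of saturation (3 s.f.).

% saturation = C/C_s × 100 = 9.22/12.9 × 100 = 71.5 %.

71.5 % saturation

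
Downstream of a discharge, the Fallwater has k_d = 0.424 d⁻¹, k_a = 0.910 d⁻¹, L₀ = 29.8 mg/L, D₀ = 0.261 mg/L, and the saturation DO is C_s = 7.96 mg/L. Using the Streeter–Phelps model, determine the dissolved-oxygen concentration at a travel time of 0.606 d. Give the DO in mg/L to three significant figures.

k_d L₀/(k_a−k_d) = 0.424×29.8/(0.910−0.424) = 12.64/0.4860 = 26.00 mg/L.
e^(−k_d t) = e^(−0.424×0.6060) = 0.7734; e^(−k_a t) = e^(−0.910×0.6060) = 0.5761.
D = 26.00 × (0.7734 − 0.5761) + 0.261 × 0.5761 = 5.130 + 0.1504 = 5.280 mg/L.
DO = C_s − D = 7.96 − 5.280 = 2.680 mg/L.

DO ≈ 2.68 mg/L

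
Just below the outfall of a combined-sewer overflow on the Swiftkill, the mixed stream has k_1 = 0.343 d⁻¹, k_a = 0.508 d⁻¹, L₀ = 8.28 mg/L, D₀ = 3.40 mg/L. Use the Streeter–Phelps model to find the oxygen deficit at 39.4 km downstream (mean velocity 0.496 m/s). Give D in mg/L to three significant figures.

D ≈ 3.90 mg/L

Travel time t = x/v = 39.4 km / (0.496 m/s) = 39400 m / 0.496 m/s = 79440 s = 0.9194 d.
k_1 L₀/(k_a−k_1) = 0.343×8.28/(0.508−0.343) = 2.840/0.1650 = 17.21 mg/L.
e^(−k_1 t) = e^(−0.343×0.9194) = 0.7295; e^(−k_a t) = e^(−0.508×0.9194) = 0.6268.
D = 17.21 × (0.7295 − 0.6268) + 3.40 × 0.6268 = 1.767 + 2.131 = 3.899 mg/L.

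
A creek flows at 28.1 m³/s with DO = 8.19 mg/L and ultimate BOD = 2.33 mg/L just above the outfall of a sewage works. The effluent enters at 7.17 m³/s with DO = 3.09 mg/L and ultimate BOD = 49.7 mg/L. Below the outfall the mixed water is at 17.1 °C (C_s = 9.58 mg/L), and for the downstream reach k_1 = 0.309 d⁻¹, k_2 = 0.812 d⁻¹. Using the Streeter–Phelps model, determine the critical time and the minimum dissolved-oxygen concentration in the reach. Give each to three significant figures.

Mixed DO = (28.1×8.19 + 7.17×3.09)/(28.1+7.17) = 252.3/35.27 = 7.153 mg/L.
Mixed L₀ = (28.1×2.33 + 7.17×49.7)/(35.27) = 421.8/35.27 = 11.96 mg/L.
Initial deficit D₀ = C_s − DO₀ = 9.58 − 7.153 = 2.427 mg/L.
t_c = (1/0.5030) ln[(0.812/0.309)(1 − 2.427×0.5030/(0.309×11.96))] = 1.988 × ln(1.760) = 1.124 d.
D_c = (0.309/0.812) × 11.96 × e^(−0.309×1.124) = 0.3805 × 11.96 × 0.7066 = 3.216 mg/L.
Minimum DO = 9.58 − 3.216 = 6.364 mg/L.

t_c ≈ 1.12 d; minimum DO ≈ 6.36 mg/L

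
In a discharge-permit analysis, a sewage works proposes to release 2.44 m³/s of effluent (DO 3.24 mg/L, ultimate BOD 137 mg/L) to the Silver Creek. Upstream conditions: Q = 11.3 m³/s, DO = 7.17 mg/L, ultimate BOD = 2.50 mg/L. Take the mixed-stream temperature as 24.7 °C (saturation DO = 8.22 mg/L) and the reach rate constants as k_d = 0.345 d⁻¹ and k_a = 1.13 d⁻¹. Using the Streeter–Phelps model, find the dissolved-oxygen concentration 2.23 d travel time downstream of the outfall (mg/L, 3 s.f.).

DO ≈ 3.64 mg/L

Mixed DO = (11.3×7.17 + 2.44×3.24)/(11.3+2.44) = 88.93/13.74 = 6.472 mg/L.
Mixed L₀ = (11.3×2.50 + 2.44×137)/(13.74) = 362.5/13.74 = 26.39 mg/L.
Initial deficit D₀ = C_s − DO₀ = 8.22 − 6.472 = 1.748 mg/L.
D(2.23) = [0.345×26.39/(1.13−0.345)](e^(−0.345×2.23) − e^(−1.13×2.23)) + 1.748 e^(−1.13×2.23)
= 11.60 × (0.4633 − 0.08047) + 1.748 × 0.08047 = 4.580 mg/L.
DO = 8.22 − 4.580 = 3.640 mg/L.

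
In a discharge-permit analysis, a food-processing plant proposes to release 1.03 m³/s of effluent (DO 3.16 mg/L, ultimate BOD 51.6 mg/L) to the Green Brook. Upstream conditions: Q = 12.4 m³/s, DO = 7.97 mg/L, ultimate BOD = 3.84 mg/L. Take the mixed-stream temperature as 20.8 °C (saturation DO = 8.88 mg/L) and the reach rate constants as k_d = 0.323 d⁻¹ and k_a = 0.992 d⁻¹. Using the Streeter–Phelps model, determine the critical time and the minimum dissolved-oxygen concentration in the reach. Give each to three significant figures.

Mixed DO = (12.4×7.97 + 1.03×3.16)/(12.4+1.03) = 102.1/13.43 = 7.601 mg/L.
Mixed L₀ = (12.4×3.84 + 1.03×51.6)/(13.43) = 100.8/13.43 = 7.503 mg/L.
Initial deficit D₀ = C_s − DO₀ = 8.88 − 7.601 = 1.279 mg/L.
t_c = (1/0.6690) ln[(0.992/0.323)(1 − 1.279×0.6690/(0.323×7.503))] = 1.495 × ln(1.987) = 1.026 d.
D_c = (0.323/0.992) × 7.503 × e^(−0.323×1.026) = 0.3256 × 7.503 × 0.7179 = 1.754 mg/L.
Minimum DO = 8.88 − 1.754 = 7.126 mg/L.

t_c ≈ 1.03 d; minimum DO ≈ 7.13 mg/L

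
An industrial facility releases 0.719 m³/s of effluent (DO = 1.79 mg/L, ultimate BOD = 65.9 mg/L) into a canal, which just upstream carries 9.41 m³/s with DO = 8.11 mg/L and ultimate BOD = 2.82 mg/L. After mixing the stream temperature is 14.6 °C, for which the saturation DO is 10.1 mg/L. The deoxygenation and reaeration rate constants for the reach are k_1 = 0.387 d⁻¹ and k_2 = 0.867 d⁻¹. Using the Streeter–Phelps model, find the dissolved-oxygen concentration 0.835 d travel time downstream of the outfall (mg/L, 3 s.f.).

DO ≈ 7.51 mg/L

Mixed DO = (9.41×8.11 + 0.719×1.79)/(9.41+0.719) = 77.60/10.13 = 7.661 mg/L.
Mixed L₀ = (9.41×2.82 + 0.719×65.9)/(10.13) = 73.92/10.13 = 7.298 mg/L.
Initial deficit D₀ = C_s − DO₀ = 10.1 − 7.661 = 2.439 mg/L.
D(0.835) = [0.387×7.298/(0.867−0.387)](e^(−0.387×0.835) − e^(−0.867×0.835)) + 2.439 e^(−0.867×0.835)
= 5.884 × (0.7239 − 0.4848) + 2.439 × 0.4848 = 2.589 mg/L.
DO = 10.1 − 2.589 = 7.511 mg/L.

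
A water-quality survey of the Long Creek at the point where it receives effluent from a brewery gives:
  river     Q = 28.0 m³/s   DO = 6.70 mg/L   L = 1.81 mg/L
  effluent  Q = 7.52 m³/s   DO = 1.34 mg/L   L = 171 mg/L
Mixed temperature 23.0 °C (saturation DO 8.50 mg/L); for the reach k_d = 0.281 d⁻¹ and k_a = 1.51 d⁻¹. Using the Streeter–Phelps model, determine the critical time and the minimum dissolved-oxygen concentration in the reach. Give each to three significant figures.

t_c ≈ 1.03 d; minimum DO ≈ 3.26 mg/L

Mixed DO = (28.0×6.70 + 7.52×1.34)/(28.0+7.52) = 197.7/35.52 = 5.565 mg/L.
Mixed L₀ = (28.0×1.81 + 7.52×171)/(35.52) = 1337/35.52 = 37.63 mg/L.
Initial deficit D₀ = C_s − DO₀ = 8.50 − 5.565 = 2.935 mg/L.
t_c = (1/1.229) ln[(1.51/0.281)(1 − 2.935×1.229/(0.281×37.63))] = 0.8137 × ln(3.541) = 1.029 d.
D_c = (0.281/1.51) × 37.63 × e^(−0.281×1.029) = 0.1861 × 37.63 × 0.7490 = 5.245 mg/L.
Minimum DO = 8.50 − 5.245 = 3.255 mg/L.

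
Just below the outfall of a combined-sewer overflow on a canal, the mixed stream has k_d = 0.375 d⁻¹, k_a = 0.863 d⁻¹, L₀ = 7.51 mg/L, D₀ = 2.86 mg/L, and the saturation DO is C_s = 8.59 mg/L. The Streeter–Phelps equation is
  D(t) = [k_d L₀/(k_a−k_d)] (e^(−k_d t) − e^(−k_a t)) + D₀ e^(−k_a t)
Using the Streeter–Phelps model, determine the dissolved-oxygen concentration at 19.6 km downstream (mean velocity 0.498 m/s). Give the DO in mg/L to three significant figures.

DO ≈ 5.69 mg/L

Travel time t = x/v = 19.6 km / (0.498 m/s) = 19600 m / 0.498 m/s = 39360 s = 0.4555 d.
k_d L₀/(k_a−k_d) = 0.375×7.51/(0.863−0.375) = 2.816/0.4880 = 5.771 mg/L.
e^(−k_d t) = e^(−0.375×0.4555) = 0.8430; e^(−k_a t) = e^(−0.863×0.4555) = 0.6749.
D = 5.771 × (0.8430 − 0.6749) + 2.86 × 0.6749 = 0.9697 + 1.930 = 2.900 mg/L.
DO = C_s − D = 8.59 − 2.900 = 5.690 mg/L.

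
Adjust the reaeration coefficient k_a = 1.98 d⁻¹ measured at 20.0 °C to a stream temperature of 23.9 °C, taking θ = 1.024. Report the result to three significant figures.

k_a(T₂) = k_a(T₁) · θ^(T₂−T₁) = 1.98 × 1.024^(23.9−20.0)
= 1.98 × 1.024^3.90 = 1.98 × 1.097 = 2.172 d⁻¹.

k_a ≈ 2.17 d⁻¹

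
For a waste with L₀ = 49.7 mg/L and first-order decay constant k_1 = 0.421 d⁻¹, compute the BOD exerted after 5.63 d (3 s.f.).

y ≈ 45.1 mg/L

y_t = L₀(1 − e^(−k_1 t)) = 49.7 × (1 − e^(−0.421×5.63))
= 49.7 × (1 − 0.09346) = 49.7 × 0.9065 = 45.06 mg/L.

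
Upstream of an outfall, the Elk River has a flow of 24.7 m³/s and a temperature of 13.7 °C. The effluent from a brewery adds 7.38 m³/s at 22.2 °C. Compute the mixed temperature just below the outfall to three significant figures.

15.7 °C

Flow-weighted mixing: C = (Q_r C_r + Q_w C_w)/(Q_r + Q_w)
= (24.7×13.7 + 7.38×22.2)/(24.7 + 7.38) = 502.2/32.08 = 15.66 °C.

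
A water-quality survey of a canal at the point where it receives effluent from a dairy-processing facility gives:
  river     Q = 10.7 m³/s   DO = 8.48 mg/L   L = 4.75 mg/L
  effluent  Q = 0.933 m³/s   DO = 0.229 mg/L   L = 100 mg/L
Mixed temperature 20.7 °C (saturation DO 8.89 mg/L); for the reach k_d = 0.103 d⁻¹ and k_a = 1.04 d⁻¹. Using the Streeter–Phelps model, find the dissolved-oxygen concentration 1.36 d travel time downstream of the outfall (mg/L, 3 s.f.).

DO ≈ 7.78 mg/L

Mixed DO = (10.7×8.48 + 0.933×0.229)/(10.7+0.933) = 90.95/11.63 = 7.818 mg/L.
Mixed L₀ = (10.7×4.75 + 0.933×100)/(11.63) = 144.1/11.63 = 12.39 mg/L.
Initial deficit D₀ = C_s − DO₀ = 8.89 − 7.818 = 1.072 mg/L.
D(1.36) = [0.103×12.39/(1.04−0.103)](e^(−0.103×1.36) − e^(−1.04×1.36)) + 1.072 e^(−1.04×1.36)
= 1.362 × (0.8693 − 0.2431) + 1.072 × 0.2431 = 1.113 mg/L.
DO = 8.89 − 1.113 = 7.777 mg/L.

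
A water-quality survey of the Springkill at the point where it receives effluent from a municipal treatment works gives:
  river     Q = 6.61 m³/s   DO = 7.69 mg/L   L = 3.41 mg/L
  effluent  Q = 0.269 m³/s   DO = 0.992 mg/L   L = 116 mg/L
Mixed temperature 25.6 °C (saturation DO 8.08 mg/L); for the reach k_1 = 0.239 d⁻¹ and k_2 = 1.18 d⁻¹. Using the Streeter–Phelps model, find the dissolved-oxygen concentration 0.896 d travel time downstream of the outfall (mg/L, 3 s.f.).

DO ≈ 6.94 mg/L

Mixed DO = (6.61×7.69 + 0.269×0.992)/(6.61+0.269) = 51.10/6.879 = 7.428 mg/L.
Mixed L₀ = (6.61×3.41 + 0.269×116)/(6.879) = 53.74/6.879 = 7.813 mg/L.
Initial deficit D₀ = C_s − DO₀ = 8.08 − 7.428 = 0.6519 mg/L.
D(0.896) = [0.239×7.813/(1.18−0.239)](e^(−0.239×0.896) − e^(−1.18×0.896)) + 0.6519 e^(−1.18×0.896)
= 1.984 × (0.8072 − 0.3474) + 0.6519 × 0.3474 = 1.139 mg/L.
DO = 8.08 − 1.139 = 6.941 mg/L.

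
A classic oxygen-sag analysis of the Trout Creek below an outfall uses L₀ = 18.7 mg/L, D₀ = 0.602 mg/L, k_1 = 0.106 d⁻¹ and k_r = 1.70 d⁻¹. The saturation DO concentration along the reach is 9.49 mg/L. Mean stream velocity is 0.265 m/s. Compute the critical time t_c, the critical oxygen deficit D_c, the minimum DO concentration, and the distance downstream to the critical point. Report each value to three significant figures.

t_c ≈ 1.33 d; D_c ≈ 1.01 mg/L; min DO ≈ 8.48 mg/L; x_c ≈ 30.4 km

t_c = [1/(k_r−k_1)] ln[(k_r/k_1)(1 − D₀(k_r−k_1)/(k_1 L₀))]
= [1/(1.70−0.106)] ln[(1.70/0.106)(1 − 0.602×1.594/(0.106×18.7))]
= (1/1.594) ln[16.04 × 0.5159] = 0.6274 × ln(8.274) = 0.6274 × 2.113 = 1.326 d.
D_c = (k_1/k_r) L₀ e^(−k_1 t_c) = (0.106/1.70) × 18.7 × e^(−0.106×1.326) = 0.06235 × 18.7 × 0.8689 = 1.013 mg/L.
Minimum DO = C_s − D_c = 9.49 − 1.013 = 8.477 mg/L.
x_c = v t_c = 0.265 m/s × 1.326 d × 86400 s/d = 30350 m ≈ 30.4 km.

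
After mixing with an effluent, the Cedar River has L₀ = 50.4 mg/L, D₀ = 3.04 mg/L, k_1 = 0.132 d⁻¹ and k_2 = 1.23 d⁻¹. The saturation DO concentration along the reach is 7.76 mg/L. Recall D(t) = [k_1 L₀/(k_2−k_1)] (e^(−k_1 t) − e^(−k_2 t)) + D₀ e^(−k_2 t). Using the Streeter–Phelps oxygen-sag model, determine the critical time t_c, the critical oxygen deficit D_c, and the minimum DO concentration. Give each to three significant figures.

t_c ≈ 1.40 d; D_c ≈ 4.50 mg/L; min DO ≈ 3.26 mg/L

With k_2/k_1 = 9.318 and 1 − D₀(k_2−k_1)/(k_1 L₀) = 0.4983,
t_c = ln(9.318 × 0.4983) / (1.23 − 0.132) = ln(4.643) / 1.098 = 1.535/1.098 = 1.398 d.
L(t_c) = L₀ e^(−k_1 t_c) = 50.4 × 0.8315 = 41.91 mg/L, and at the critical point k_2 D_c = k_1 L, so D_c = (0.132/1.23) × 41.91 = 4.497 mg/L.
Minimum DO = C_s − D_c = 7.76 − 4.497 = 3.263 mg/L.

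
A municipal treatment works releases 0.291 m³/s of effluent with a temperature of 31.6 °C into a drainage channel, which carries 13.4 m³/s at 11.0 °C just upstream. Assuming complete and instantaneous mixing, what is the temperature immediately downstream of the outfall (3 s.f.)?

11.4 °C

Flow-weighted mixing: C = (Q_r C_r + Q_w C_w)/(Q_r + Q_w)
= (13.4×11.0 + 0.291×31.6)/(13.4 + 0.291) = 156.6/13.69 = 11.44 °C.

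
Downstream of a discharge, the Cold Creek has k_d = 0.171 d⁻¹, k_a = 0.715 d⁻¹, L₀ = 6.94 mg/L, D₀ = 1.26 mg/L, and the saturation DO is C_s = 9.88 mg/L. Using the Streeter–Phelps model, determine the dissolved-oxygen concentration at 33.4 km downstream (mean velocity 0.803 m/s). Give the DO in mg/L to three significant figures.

DO ≈ 8.52 mg/L

Travel time t = x/v = 33.4 km / (0.803 m/s) = 33400 m / 0.803 m/s = 41590 s = 0.4814 d.
k_d L₀/(k_a−k_d) = 0.171×6.94/(0.715−0.171) = 1.187/0.5440 = 2.182 mg/L.
e^(−k_d t) = e^(−0.171×0.4814) = 0.9210; e^(−k_a t) = e^(−0.715×0.4814) = 0.7088.
D = 2.182 × (0.9210 − 0.7088) + 1.26 × 0.7088 = 0.4629 + 0.8931 = 1.356 mg/L.
DO = C_s − D = 9.88 − 1.356 = 8.524 mg/L.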